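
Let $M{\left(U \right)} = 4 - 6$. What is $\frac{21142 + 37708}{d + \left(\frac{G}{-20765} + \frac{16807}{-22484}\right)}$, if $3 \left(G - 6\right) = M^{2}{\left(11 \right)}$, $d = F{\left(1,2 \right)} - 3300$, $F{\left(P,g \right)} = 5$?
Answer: $- \frac{110050347000}{6163095937} \approx -17.856$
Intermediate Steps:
$d = -3295$ ($d = 5 - 3300 = -3295$)
$M{\left(U \right)} = -2$
$G = \frac{22}{3}$ ($G = 6 + \frac{\left(-2\right)^{2}}{3} = 6 + \frac{1}{3} \cdot 4 = 6 + \frac{4}{3} = \frac{22}{3} \approx 7.3333$)
$\frac{21142 + 37708}{d + \left(\frac{G}{-20765} + \frac{16807}{-22484}\right)} = \frac{21142 + 37708}{-3295 + \left(\frac{22}{3 \left(-20765\right)} + \frac{16807}{-22484}\right)} = \frac{58850}{-3295 + \left(\frac{22}{3} \left(- \frac{1}{20765}\right) + 16807 \left(- \frac{1}{22484}\right)\right)} = \frac{58850}{-3295 - \frac{149640959}{200091540}} = \frac{58850}{- \frac{659451265259}{200091540}} = 58850 \left(- \frac{200091540}{659451265259}\right) = - \frac{110050347000}{6163095937}$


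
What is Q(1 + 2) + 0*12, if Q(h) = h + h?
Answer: 6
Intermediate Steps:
Q(h) = 2*h
Q(1 + 2) + 0*12 = 2*(1 + 2) + 0*12 = 2*3 + 0 = 6 + 0 = 6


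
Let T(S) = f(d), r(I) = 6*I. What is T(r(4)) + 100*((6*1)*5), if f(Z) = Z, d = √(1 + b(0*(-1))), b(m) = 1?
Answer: 3000 + √2 ≈ 3001.4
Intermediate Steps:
d = √2 (d = √(1 + 1) = √2 ≈ 1.4142)
T(S) = √2
T(r(4)) + 100*((6*1)*5) = √2 + 100*((6*1)*5) = √2 + 100*(6*5) = √2 + 100*30 = √2 + 3000 = 3000 + √2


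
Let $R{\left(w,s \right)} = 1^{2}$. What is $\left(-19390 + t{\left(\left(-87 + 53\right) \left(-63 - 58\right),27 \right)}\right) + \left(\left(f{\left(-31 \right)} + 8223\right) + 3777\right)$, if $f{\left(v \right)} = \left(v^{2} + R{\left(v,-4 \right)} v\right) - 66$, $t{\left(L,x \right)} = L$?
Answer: $-2412$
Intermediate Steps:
$R{\left(w,s \right)} = 1$
$f{\left(v \right)} = -66 + v + v^{2}$ ($f{\left(v \right)} = \left(v^{2} + 1 v\right) - 66 = \left(v^{2} + v\right) - 66 = \left(v + v^{2}\right) - 66 = -66 + v + v^{2}$)
$\left(-19390 + t{\left(\left(-87 + 53\right) \left(-63 - 58\right),27 \right)}\right) + \left(\left(f{\left(-31 \right)} + 8223\right) + 3777\right) = \left(-19390 + \left(-87 + 53\right) \left(-63 - 58\right)\right) + \left(\left(\left(-66 - 31 + \left(-31\right)^{2}\right) + 8223\right) + 3777\right) = \left(-19390 - -4114\right) + \left(\left(\left(-66 - 31 + 961\right) + 8223\right) + 3777\right) = \left(-19390 + 4114\right) + \left(\left(864 + 8223\right) + 3777\right) = -15276 + \left(9087 + 3777\right) = -15276 + 12864 = -2412$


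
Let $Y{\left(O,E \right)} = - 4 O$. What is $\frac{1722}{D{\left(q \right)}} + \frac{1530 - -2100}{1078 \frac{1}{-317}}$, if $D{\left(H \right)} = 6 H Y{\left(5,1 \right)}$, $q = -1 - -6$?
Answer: $- \frac{5244563}{4900} \approx -1070.3$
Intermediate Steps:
$q = 5$ ($q = -1 + 6 = 5$)
$D{\left(H \right)} = - 120 H$ ($D{\left(H \right)} = 6 H \left(\left(-4\right) 5\right) = 6 H \left(-20\right) = - 120 H$)
$\frac{1722}{D{\left(q \right)}} + \frac{1530 - -2100}{1078 \frac{1}{-317}} = \frac{1722}{\left(-120\right) 5} + \frac{1530 - -2100}{1078 \frac{1}{-317}} = \frac{1722}{-600} + \frac{1530 + 2100}{1078 \left(- \frac{1}{317}\right)} = 1722 \left(- \frac{1}{600}\right) + \frac{3630}{- \frac{1078}{317}} = - \frac{287}{100} + 3630 \left(- \frac{317}{1078}\right) = - \frac{287}{100} - \frac{52305}{49} = - \frac{5244563}{4900}$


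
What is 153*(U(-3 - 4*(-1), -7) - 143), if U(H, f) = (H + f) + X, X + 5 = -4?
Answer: -24174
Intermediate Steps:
X = -9 (X = -5 - 4 = -9)
U(H, f) = -9 + H + f (U(H, f) = (H + f) - 9 = -9 + H + f)
153*(U(-3 - 4*(-1), -7) - 143) = 153*((-9 + (-3 - 4*(-1)) - 7) - 143) = 153*((-9 + (-3 + 4) - 7) - 143) = 153*((-9 + 1 - 7) - 143) = 153*(-15 - 143) = 153*(-158) = -24174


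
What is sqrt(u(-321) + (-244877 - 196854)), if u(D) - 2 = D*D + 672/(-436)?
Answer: 2*I*sqrt(1005992610)/109 ≈ 581.97*I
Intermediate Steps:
u(D) = 50/109 + D**2 (u(D) = 2 + (D*D + 672/(-436)) = 2 + (D**2 + 672*(-1/436)) = 2 + (D**2 - 168/109) = 2 + (-168/109 + D**2) = 50/109 + D**2)
sqrt(u(-321) + (-244877 - 196854)) = sqrt((50/109 + (-321)**2) + (-244877 - 196854)) = sqrt((50/109 + 103041) - 441731) = sqrt(11231519/109 - 441731) = sqrt(-36917160/109) = 2*I*sqrt(1005992610)/109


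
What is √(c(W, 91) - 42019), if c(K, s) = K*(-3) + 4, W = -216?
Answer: I*√41367 ≈ 203.39*I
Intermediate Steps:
c(K, s) = 4 - 3*K (c(K, s) = -3*K + 4 = 4 - 3*K)
√(c(W, 91) - 42019) = √((4 - 3*(-216)) - 42019) = √((4 + 648) - 42019) = √(652 - 42019) = √(-41367) = I*√41367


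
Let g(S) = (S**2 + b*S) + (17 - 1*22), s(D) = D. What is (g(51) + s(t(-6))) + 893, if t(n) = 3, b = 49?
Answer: 5991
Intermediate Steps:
g(S) = -5 + S**2 + 49*S (g(S) = (S**2 + 49*S) + (17 - 1*22) = (S**2 + 49*S) + (17 - 22) = (S**2 + 49*S) - 5 = -5 + S**2 + 49*S)
(g(51) + s(t(-6))) + 893 = ((-5 + 51**2 + 49*51) + 3) + 893 = ((-5 + 2601 + 2499) + 3) + 893 = (5095 + 3) + 893 = 5098 + 893 = 5991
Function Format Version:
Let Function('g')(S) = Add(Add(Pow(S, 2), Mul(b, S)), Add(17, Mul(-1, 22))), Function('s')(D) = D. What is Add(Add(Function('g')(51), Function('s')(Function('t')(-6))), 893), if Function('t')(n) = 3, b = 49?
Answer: 5991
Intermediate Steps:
Function('g')(S) = Add(-5, Pow(S, 2), Mul(49, S)) (Function('g')(S) = Add(Add(Pow(S, 2), Mul(49, S)), Add(17, Mul(-1, 22))) = Add(Add(Pow(S, 2), Mul(49, S)), Add(17, -22)) = Add(Add(Pow(S, 2), Mul(49, S)), -5) = Add(-5, Pow(S, 2), Mul(49, S)))
Add(Add(Function('g')(51), Function('s')(Function('t')(-6))), 893) = Add(Add(Add(-5, Pow(51, 2), Mul(49, 51)), 3), 893) = Add(Add(Add(-5, 2601, 2499), 3), 893) = Add(Add(5095, 3), 893) = Add(5098, 893) = 5991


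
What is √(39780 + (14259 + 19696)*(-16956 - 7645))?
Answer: 5*I*√33411487 ≈ 28901.0*I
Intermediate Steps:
√(39780 + (14259 + 19696)*(-16956 - 7645)) = √(39780 + 33955*(-24601)) = √(39780 - 835326955) = √(-835287175) = 5*I*√33411487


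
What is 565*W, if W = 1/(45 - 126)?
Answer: -565/81 ≈ -6.9753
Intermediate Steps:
W = -1/81 (W = 1/(-81) = -1/81 ≈ -0.012346)
565*W = 565*(-1/81) = -565/81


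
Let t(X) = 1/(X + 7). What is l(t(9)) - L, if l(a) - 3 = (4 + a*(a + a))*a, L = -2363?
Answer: 4846081/2048 ≈ 2366.3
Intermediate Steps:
t(X) = 1/(7 + X)
l(a) = 3 + a*(4 + 2*a²) (l(a) = 3 + (4 + a*(a + a))*a = 3 + (4 + a*(2*a))*a = 3 + (4 + 2*a²)*a = 3 + a*(4 + 2*a²))
l(t(9)) - L = (3 + 2*(1/(7 + 9))³ + 4/(7 + 9)) - 1*(-2363) = (3 + 2*(1/16)³ + 4/16) + 2363 = (3 + 2*(1/16)³ + 4*(1/16)) + 2363 = (3 + 2*(1/4096) + ¼) + 2363 = (3 + 1/2048 + ¼) + 2363 = 6657/2048 + 2363 = 4846081/2048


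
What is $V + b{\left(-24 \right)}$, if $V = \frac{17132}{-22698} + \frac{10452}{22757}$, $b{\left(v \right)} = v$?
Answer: $- \frac{6274777346}{258269193} \approx -24.296$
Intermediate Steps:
$V = - \frac{76316714}{258269193}$ ($V = 17132 \left(- \frac{1}{22698}\right) + 10452 \cdot \frac{1}{22757} = - \frac{8566}{11349} + \frac{10452}{22757} = - \frac{76316714}{258269193} \approx -0.29549$)
$V + b{\left(-24 \right)} = - \frac{76316714}{258269193} - 24 = - \frac{6274777346}{258269193}$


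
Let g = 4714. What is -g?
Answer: -4714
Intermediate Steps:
-g = -1*4714 = -4714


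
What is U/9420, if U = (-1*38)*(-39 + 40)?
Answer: -19/4710 ≈ -0.0040340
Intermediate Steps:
U = -38 (U = -38*1 = -38)
U/9420 = -38/9420 = -38*1/9420 = -19/4710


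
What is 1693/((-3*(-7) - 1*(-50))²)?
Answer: 1693/5041 ≈ 0.33585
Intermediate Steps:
1693/((-3*(-7) - 1*(-50))²) = 1693/((21 + 50)²) = 1693/(71²) = 1693/5041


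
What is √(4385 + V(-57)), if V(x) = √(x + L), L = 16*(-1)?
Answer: √(4385 + I*√73) ≈ 66.219 + 0.0645*I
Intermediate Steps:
L = -16
V(x) = √(-16 + x) (V(x) = √(x - 16) = √(-16 + x))
√(4385 + V(-57)) = √(4385 + √(-16 - 57)) = √(4385 + √(-73)) = √(4385 + I*√73)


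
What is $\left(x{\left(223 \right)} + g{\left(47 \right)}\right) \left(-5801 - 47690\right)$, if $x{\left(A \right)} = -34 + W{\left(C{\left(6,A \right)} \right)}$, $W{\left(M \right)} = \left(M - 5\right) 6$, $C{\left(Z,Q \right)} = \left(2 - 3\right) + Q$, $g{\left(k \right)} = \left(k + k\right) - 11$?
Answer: $-72266341$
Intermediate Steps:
$g{\left(k \right)} = -11 + 2 k$ ($g{\left(k \right)} = 2 k - 11 = -11 + 2 k$)
$C{\left(Z,Q \right)} = -1 + Q$
$W{\left(M \right)} = -30 + 6 M$ ($W{\left(M \right)} = \left(-5 + M\right) 6 = -30 + 6 M$)
$x{\left(A \right)} = -70 + 6 A$ ($x{\left(A \right)} = -34 + \left(-30 + 6 \left(-1 + A\right)\right) = -34 + \left(-30 + \left(-6 + 6 A\right)\right) = -34 + \left(-36 + 6 A\right) = -70 + 6 A$)
$\left(x{\left(223 \right)} + g{\left(47 \right)}\right) \left(-5801 - 47690\right) = \left(\left(-70 + 6 \cdot 223\right) + \left(-11 + 2 \cdot 47\right)\right) \left(-5801 - 47690\right) = \left(\left(-70 + 1338\right) + \left(-11 + 94\right)\right) \left(-53491\right) = \left(1268 + 83\right) \left(-53491\right) = 1351 \left(-53491\right) = -72266341$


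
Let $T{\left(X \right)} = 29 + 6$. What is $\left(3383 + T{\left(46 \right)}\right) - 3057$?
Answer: $361$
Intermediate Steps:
$T{\left(X \right)} = 35$
$\left(3383 + T{\left(46 \right)}\right) - 3057 = \left(3383 + 35\right) - 3057 = 3418 - 3057 = 361$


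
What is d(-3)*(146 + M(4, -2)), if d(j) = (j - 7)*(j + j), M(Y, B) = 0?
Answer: 8760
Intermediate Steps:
d(j) = 2*j*(-7 + j) (d(j) = (-7 + j)*(2*j) = 2*j*(-7 + j))
d(-3)*(146 + M(4, -2)) = (2*(-3)*(-7 - 3))*(146 + 0) = (2*(-3)*(-10))*146 = 60*146 = 8760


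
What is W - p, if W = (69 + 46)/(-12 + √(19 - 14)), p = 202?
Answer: -29458/139 - 115*√5/139 ≈ -213.78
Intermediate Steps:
W = 115/(-12 + √5) ≈ -11.778
W - p = (-1380/139 - 115*√5/139) - 1*202 = (-1380/139 - 115*√5/139) - 202 = -29458/139 - 115*√5/139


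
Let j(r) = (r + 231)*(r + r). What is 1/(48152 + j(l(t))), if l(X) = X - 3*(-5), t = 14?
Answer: 1/63232 ≈ 1.5815e-5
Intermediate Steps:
l(X) = 15 + X (l(X) = X + 15 = 15 + X)
j(r) = 2*r*(231 + r) (j(r) = (231 + r)*(2*r) = 2*r*(231 + r))
1/(48152 + j(l(t))) = 1/(48152 + 2*(15 + 14)*(231 + (15 + 14))) = 1/(48152 + 2*29*(231 + 29)) = 1/(48152 + 2*29*260) = 1/(48152 + 15080) = 1/63232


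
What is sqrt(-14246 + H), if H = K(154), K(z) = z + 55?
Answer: I*sqrt(14037) ≈ 118.48*I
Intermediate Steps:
K(z) = 55 + z
H = 209 (H = 55 + 154 = 209)
sqrt(-14246 + H) = sqrt(-14246 + 209) = sqrt(-14037) = I*sqrt(14037)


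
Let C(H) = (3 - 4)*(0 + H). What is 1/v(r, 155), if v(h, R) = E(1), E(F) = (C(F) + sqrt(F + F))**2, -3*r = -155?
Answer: (1 - sqrt(2))**(-2) ≈ 5.8284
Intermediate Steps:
r = 155/3 (r = -1/3*(-155) = 155/3 ≈ 51.667)
C(H) = -H
E(F) = (-F + sqrt(2)*sqrt(F))**2 (E(F) = (-F + sqrt(F + F))**2 = (-F + sqrt(2*F))**2 = (-F + sqrt(2)*sqrt(F))**2)
v(h, R) = (-1 + sqrt(2))**2 (v(h, R) = (-1*1 + sqrt(2)*sqrt(1))**2 = (-1 + sqrt(2)*1)**2 = (-1 + sqrt(2))**2)
1/v(r, 155) = 1/((1 - sqrt(2))**2) = (1 - sqrt(2))**(-2)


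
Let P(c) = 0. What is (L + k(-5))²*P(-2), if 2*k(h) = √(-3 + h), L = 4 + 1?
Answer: 0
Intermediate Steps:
L = 5
k(h) = √(-3 + h)/2
(L + k(-5))²*P(-2) = (5 + √(-3 - 5)/2)²*0 = (5 + √(-8)/2)²*0 = (5 + (2*I*√2)/2)²*0 = (5 + I*√2)²*0 = 0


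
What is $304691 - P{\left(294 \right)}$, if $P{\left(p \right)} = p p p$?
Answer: $-25107493$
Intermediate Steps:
$P{\left(p \right)} = p^{3}$ ($P{\left(p \right)} = p^{2} p = p^{3}$)
$304691 - P{\left(294 \right)} = 304691 - 294^{3} = 304691 - 25412184 = -25107493$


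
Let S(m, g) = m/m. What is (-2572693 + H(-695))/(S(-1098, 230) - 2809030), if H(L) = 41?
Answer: 2572652/2809029 ≈ 0.91585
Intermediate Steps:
S(m, g) = 1
(-2572693 + H(-695))/(S(-1098, 230) - 2809030) = (-2572693 + 41)/(1 - 2809030) = -2572652/(-2809029) = -2572652*(-1/2809029) = 2572652/2809029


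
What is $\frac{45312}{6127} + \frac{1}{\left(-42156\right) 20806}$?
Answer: $\frac{39743052607505}{5373977828472} \approx 7.3955$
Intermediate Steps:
$\frac{45312}{6127} + \frac{1}{\left(-42156\right) 20806} = 45312 \cdot \frac{1}{6127} - \frac{1}{877097736} = \frac{45312}{6127} - \frac{1}{877097736} = \frac{39743052607505}{5373977828472}$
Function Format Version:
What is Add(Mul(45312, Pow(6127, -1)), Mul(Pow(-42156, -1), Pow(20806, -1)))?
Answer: Rational(39743052607505, 5373977828472) ≈ 7.3955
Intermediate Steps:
Add(Mul(45312, Pow(6127, -1)), Mul(Pow(-42156, -1), Pow(20806, -1))) = Add(Mul(45312, Rational(1, 6127)), Mul(Rational(-1, 42156), Rational(1, 20806))) = Add(Rational(45312, 6127), Rational(-1, 877097736)) = Rational(39743052607505, 5373977828472)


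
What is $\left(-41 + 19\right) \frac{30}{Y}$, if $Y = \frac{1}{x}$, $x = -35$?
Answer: $23100$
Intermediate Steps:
$Y = - \frac{1}{35}$ ($Y = \frac{1}{-35} = - \frac{1}{35} \approx -0.028571$)
$\left(-41 + 19\right) \frac{30}{Y} = \left(-41 + 19\right) \frac{30}{- \frac{1}{35}} = - 22 \cdot 30 \left(-35\right) = \left(-22\right) \left(-1050\right) = 23100$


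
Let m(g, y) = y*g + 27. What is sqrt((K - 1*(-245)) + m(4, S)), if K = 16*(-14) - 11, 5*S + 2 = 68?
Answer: sqrt(2245)/5 ≈ 9.4763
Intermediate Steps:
S = 66/5 (S = -2/5 + (1/5)*68 = -2/5 + 68/5 = 66/5 ≈ 13.200)
K = -235 (K = -224 - 11 = -235)
m(g, y) = 27 + g*y (m(g, y) = g*y + 27 = 27 + g*y)
sqrt((K - 1*(-245)) + m(4, S)) = sqrt((-235 - 1*(-245)) + (27 + 4*(66/5))) = sqrt((-235 + 245) + (27 + 264/5)) = sqrt(10 + 399/5) = sqrt(449/5) = sqrt(2245)/5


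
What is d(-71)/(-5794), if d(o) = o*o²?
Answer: 357911/5794 ≈ 61.773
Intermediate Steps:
d(o) = o³
d(-71)/(-5794) = (-71)³/(-5794) = -357911*(-1/5794) = 357911/5794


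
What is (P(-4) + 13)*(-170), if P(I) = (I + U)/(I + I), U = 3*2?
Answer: -4335/2 ≈ -2167.5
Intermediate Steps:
U = 6
P(I) = (6 + I)/(2*I) (P(I) = (I + 6)/(I + I) = (6 + I)/((2*I)) = (6 + I)*(1/(2*I)) = (6 + I)/(2*I))
(P(-4) + 13)*(-170) = ((1/2)*(6 - 4)/(-4) + 13)*(-170) = ((1/2)*(-1/4)*2 + 13)*(-170) = (-1/4 + 13)*(-170) = (51/4)*(-170) = -4335/2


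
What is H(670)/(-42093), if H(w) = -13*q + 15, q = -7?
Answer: -106/42093 ≈ -0.0025182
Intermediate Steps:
H(w) = 106 (H(w) = -13*(-7) + 15 = 91 + 15 = 106)
H(670)/(-42093) = 106/(-42093) = 106*(-1/42093) = -106/42093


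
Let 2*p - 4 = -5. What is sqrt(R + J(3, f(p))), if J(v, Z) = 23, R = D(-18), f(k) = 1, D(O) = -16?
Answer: sqrt(7) ≈ 2.6458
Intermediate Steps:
p = -1/2 (p = 2 + (1/2)*(-5) = 2 - 5/2 = -1/2 ≈ -0.50000)
R = -16
sqrt(R + J(3, f(p))) = sqrt(-16 + 23) = sqrt(7)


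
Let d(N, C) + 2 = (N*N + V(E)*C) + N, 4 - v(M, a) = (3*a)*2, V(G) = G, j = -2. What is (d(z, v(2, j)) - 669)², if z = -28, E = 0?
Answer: 7225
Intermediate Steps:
v(M, a) = 4 - 6*a (v(M, a) = 4 - 3*a*2 = 4 - 6*a)
d(N, C) = -2 + N + N² (d(N, C) = -2 + ((N*N + 0*C) + N) = -2 + ((N² + 0) + N) = -2 + (N² + N) = -2 + (N + N²) = -2 + N + N²)
(d(z, v(2, j)) - 669)² = ((-2 - 28 + (-28)²) - 669)² = ((-2 - 28 + 784) - 669)² = (754 - 669)² = 85² = 7225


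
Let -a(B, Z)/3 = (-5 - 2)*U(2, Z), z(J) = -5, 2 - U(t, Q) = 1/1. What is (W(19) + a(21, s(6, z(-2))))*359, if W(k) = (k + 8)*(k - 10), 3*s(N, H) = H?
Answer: 94776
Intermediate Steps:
U(t, Q) = 1 (U(t, Q) = 2 - 1/1 = 2 - 1*1 = 2 - 1 = 1)
s(N, H) = H/3
a(B, Z) = 21 (a(B, Z) = -3*(-5 - 2) = -(-21) = -3*(-7) = 21)
W(k) = (-10 + k)*(8 + k) (W(k) = (8 + k)*(-10 + k) = (-10 + k)*(8 + k))
(W(19) + a(21, s(6, z(-2))))*359 = ((-80 + 19**2 - 2*19) + 21)*359 = ((-80 + 361 - 38) + 21)*359 = (243 + 21)*359 = 264*359 = 94776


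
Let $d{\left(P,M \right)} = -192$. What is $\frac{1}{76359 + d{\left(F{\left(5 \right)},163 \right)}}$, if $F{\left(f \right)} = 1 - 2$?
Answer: $\frac{1}{76167} \approx 1.3129 \cdot 10^{-5}$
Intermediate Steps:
$F{\left(f \right)} = -1$
$\frac{1}{76359 + d{\left(F{\left(5 \right)},163 \right)}} = \frac{1}{76359 - 192} = \frac{1}{76167}$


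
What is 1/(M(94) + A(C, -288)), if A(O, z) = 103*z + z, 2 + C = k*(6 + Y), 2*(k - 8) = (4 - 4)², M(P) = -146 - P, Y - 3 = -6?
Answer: -1/30192 ≈ -3.3121e-5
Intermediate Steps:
Y = -3 (Y = 3 - 6 = -3)
k = 8 (k = 8 + (4 - 4)²/2 = 8 + (½)*0² = 8 + (½)*0 = 8 + 0 = 8)
C = 22 (C = -2 + 8*(6 - 3) = -2 + 8*3 = -2 + 24 = 22)
A(O, z) = 104*z
1/(M(94) + A(C, -288)) = 1/((-146 - 1*94) + 104*(-288)) = 1/((-146 - 94) - 29952) = 1/(-240 - 29952) = 1/(-30192) = -1/30192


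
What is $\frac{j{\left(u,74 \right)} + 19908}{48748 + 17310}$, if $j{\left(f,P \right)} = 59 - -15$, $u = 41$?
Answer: $\frac{9991}{33029} \approx 0.30249$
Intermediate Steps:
$j{\left(f,P \right)} = 74$ ($j{\left(f,P \right)} = 59 + 15 = 74$)
$\frac{j{\left(u,74 \right)} + 19908}{48748 + 17310} = \frac{74 + 19908}{48748 + 17310} = \frac{19982}{66058} = 19982 \cdot \frac{1}{66058} = \frac{9991}{33029}$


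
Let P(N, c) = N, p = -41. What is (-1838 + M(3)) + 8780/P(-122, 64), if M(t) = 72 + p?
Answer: -114617/61 ≈ -1879.0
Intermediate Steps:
M(t) = 31 (M(t) = 72 - 41 = 31)
(-1838 + M(3)) + 8780/P(-122, 64) = (-1838 + 31) + 8780/(-122) = -1807 + 8780*(-1/122) = -1807 - 4390/61 = -114617/61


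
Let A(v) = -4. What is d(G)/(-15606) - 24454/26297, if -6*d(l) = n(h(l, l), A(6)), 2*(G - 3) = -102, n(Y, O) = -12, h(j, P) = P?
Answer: -190840859/205195491 ≈ -0.93004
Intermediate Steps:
G = -48 (G = 3 + (1/2)*(-102) = 3 - 51 = -48)
d(l) = 2 (d(l) = -1/6*(-12) = 2)
d(G)/(-15606) - 24454/26297 = 2/(-15606) - 24454/26297 = 2*(-1/15606) - 24454*1/26297 = -1/7803 - 24454/26297 = -190840859/205195491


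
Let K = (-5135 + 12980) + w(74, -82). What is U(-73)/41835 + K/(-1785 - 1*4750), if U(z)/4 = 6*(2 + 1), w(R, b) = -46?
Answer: -21720043/18226115 ≈ -1.1917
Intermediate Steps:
U(z) = 72 (U(z) = 4*(6*(2 + 1)) = 4*(6*3) = 4*18 = 72)
K = 7799 (K = (-5135 + 12980) - 46 = 7845 - 46 = 7799)
U(-73)/41835 + K/(-1785 - 1*4750) = 72/41835 + 7799/(-1785 - 1*4750) = 72*(1/41835) + 7799/(-1785 - 4750) = 24/13945 + 7799/(-6535) = 24/13945 + 7799*(-1/6535) = 24/13945 - 7799/6535 = -21720043/18226115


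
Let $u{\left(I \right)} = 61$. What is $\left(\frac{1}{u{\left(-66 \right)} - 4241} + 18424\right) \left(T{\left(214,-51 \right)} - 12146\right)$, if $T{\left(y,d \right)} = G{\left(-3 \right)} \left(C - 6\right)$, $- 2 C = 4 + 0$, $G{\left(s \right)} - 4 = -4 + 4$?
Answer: $- \frac{468928010391}{2090} \approx -2.2437 \cdot 10^{8}$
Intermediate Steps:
$G{\left(s \right)} = 4$ ($G{\left(s \right)} = 4 + \left(-4 + 4\right) = 4 + 0 = 4$)
$C = -2$ ($C = - \frac{4 + 0}{2} = \left(- \frac{1}{2}\right) 4 = -2$)
$T{\left(y,d \right)} = -32$ ($T{\left(y,d \right)} = 4 \left(-2 - 6\right) = 4 \left(-8\right) = -32$)
$\left(\frac{1}{u{\left(-66 \right)} - 4241} + 18424\right) \left(T{\left(214,-51 \right)} - 12146\right) = \left(\frac{1}{61 - 4241} + 18424\right) \left(-32 - 12146\right) = \left(\frac{1}{-4180} + 18424\right) \left(-12178\right) = \left(- \frac{1}{4180} + 18424\right) \left(-12178\right) = \frac{77012319}{4180} \left(-12178\right) = - \frac{468928010391}{2090}$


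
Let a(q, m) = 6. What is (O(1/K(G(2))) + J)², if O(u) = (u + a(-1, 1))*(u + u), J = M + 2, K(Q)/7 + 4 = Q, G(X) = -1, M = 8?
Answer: 139996224/1500625 ≈ 93.292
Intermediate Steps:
K(Q) = -28 + 7*Q
J = 10 (J = 8 + 2 = 10)
O(u) = 2*u*(6 + u) (O(u) = (u + 6)*(u + u) = (6 + u)*(2*u) = 2*u*(6 + u))
(O(1/K(G(2))) + J)² = (2*(6 + 1/(-28 + 7*(-1)))/(-28 + 7*(-1)) + 10)² = (2*(6 + 1/(-28 - 7))/(-28 - 7) + 10)² = (2*(6 + 1/(-35))/(-35) + 10)² = (2*(-1/35)*(6 - 1/35) + 10)² = (2*(-1/35)*(209/35) + 10)² = (-418/1225 + 10)² = (11832/1225)² = 139996224/1500625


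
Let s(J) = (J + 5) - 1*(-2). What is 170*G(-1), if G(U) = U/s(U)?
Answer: -85/3 ≈ -28.333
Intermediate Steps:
s(J) = 7 + J (s(J) = (5 + J) + 2 = 7 + J)
G(U) = U/(7 + U)
170*G(-1) = 170*(-1/(7 - 1)) = 170*(-1/6) = 170*(-1*⅙) = 170*(-⅙) = -85/3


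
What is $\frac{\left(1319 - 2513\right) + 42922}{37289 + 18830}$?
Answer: $\frac{41728}{56119} \approx 0.74356$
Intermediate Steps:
$\frac{\left(1319 - 2513\right) + 42922}{37289 + 18830} = \frac{-1194 + 42922}{56119} = 41728 \cdot \frac{1}{56119} = \frac{41728}{56119}$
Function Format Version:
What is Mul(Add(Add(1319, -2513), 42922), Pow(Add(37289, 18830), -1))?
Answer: Rational(41728, 56119) ≈ 0.74356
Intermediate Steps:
Mul(Add(Add(1319, -2513), 42922), Pow(Add(37289, 18830), -1)) = Mul(Add(-1194, 42922), Pow(56119, -1)) = Mul(41728, Rational(1, 56119)) = Rational(41728, 56119)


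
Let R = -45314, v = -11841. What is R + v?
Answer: -57155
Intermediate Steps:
R + v = -45314 - 11841 = -57155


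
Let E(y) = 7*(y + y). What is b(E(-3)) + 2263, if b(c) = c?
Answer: 2221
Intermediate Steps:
E(y) = 14*y (E(y) = 7*(2*y) = 14*y)
b(E(-3)) + 2263 = 14*(-3) + 2263 = -42 + 2263 = 2221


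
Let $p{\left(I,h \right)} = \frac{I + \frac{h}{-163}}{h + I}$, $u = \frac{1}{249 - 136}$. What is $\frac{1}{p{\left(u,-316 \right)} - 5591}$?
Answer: $- \frac{5820241}{32541003302} \approx -0.00017886$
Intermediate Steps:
$u = \frac{1}{113} \approx 0.0088496$
$p{\left(I,h \right)} = \frac{I - \frac{h}{163}}{I + h}$ ($p{\left(I,h \right)} = \frac{I + h \left(- \frac{1}{163}\right)}{I + h} = \frac{I - \frac{h}{163}}{I + h}$)
$\frac{1}{p{\left(u,-316 \right)} - 5591} = \frac{1}{\frac{\frac{1}{113} - - \frac{316}{163}}{\frac{1}{113} - 316} - 5591} = \frac{1}{\frac{\frac{1}{113} + \frac{316}{163}}{- \frac{35707}{113}} - 5591} = \frac{1}{\left(- \frac{113}{35707}\right) \frac{35871}{18419} - 5591} = \frac{1}{- \frac{35871}{5820241} - 5591} = \frac{1}{- \frac{32541003302}{5820241}} = - \frac{5820241}{32541003302}$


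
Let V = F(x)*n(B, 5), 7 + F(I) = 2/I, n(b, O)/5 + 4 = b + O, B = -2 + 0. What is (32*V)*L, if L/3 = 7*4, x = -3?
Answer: 103040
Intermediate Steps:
B = -2
n(b, O) = -20 + 5*O + 5*b (n(b, O) = -20 + 5*(b + O) = -20 + 5*(O + b) = -20 + (5*O + 5*b) = -20 + 5*O + 5*b)
L = 84 (L = 3*(7*4) = 3*28 = 84)
F(I) = -7 + 2/I
V = 115/3 (V = (-7 + 2/(-3))*(-20 + 5*5 + 5*(-2)) = (-7 + 2*(-⅓))*(-20 + 25 - 10) = (-7 - ⅔)*(-5) = -23/3*(-5) = 115/3 ≈ 38.333)
(32*V)*L = (32*(115/3))*84 = (3680/3)*84 = 103040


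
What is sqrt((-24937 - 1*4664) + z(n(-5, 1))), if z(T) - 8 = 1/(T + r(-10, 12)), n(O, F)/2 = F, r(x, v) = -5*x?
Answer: I*sqrt(20004855)/26 ≈ 172.03*I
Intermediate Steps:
n(O, F) = 2*F
z(T) = 8 + 1/(50 + T) (z(T) = 8 + 1/(T - 5*(-10)) = 8 + 1/(T + 50) = 8 + 1/(50 + T))
sqrt((-24937 - 1*4664) + z(n(-5, 1))) = sqrt((-24937 - 1*4664) + (401 + 8*(2*1))/(50 + 2*1)) = sqrt((-24937 - 4664) + (401 + 8*2)/(50 + 2)) = sqrt(-29601 + (401 + 16)/52) = sqrt(-29601 + (1/52)*417) = sqrt(-29601 + 417/52) = sqrt(-1538835/52) = I*sqrt(20004855)/26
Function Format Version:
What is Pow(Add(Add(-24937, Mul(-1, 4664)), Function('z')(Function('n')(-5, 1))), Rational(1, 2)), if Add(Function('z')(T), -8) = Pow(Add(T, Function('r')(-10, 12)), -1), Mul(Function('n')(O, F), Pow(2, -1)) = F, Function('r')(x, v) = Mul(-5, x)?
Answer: Mul(Rational(1, 26), I, Pow(20004855, Rational(1, 2))) ≈ Mul(172.03, I)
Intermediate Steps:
Function('n')(O, F) = Mul(2, F)
Function('z')(T) = Add(8, Pow(Add(50, T), -1)) (Function('z')(T) = Add(8, Pow(Add(T, Mul(-5, -10)), -1)) = Add(8, Pow(Add(T, 50), -1)) = Add(8, Pow(Add(50, T), -1)))
Pow(Add(Add(-24937, Mul(-1, 4664)), Function('z')(Function('n')(-5, 1))), Rational(1, 2)) = Pow(Add(Add(-24937, Mul(-1, 4664)), Mul(Pow(Add(50, Mul(2, 1)), -1), Add(401, Mul(8, Mul(2, 1))))), Rational(1, 2)) = Pow(Add(Add(-24937, -4664), Mul(Pow(Add(50, 2), -1), Add(401, Mul(8, 2)))), Rational(1, 2)) = Pow(Add(-29601, Mul(Pow(52, -1), Add(401, 16))), Rational(1, 2)) = Pow(Add(-29601, Mul(Rational(1, 52), 417)), Rational(1, 2)) = Pow(Add(-29601, Rational(417, 52)), Rational(1, 2)) = Pow(Rational(-1538835, 52), Rational(1, 2)) = Mul(Rational(1, 26), I, Pow(20004855, Rational(1, 2)))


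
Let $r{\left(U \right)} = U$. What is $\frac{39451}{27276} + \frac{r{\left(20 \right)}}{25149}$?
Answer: $\frac{330899573}{228654708} \approx 1.4472$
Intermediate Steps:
$\frac{39451}{27276} + \frac{r{\left(20 \right)}}{25149} = \frac{39451}{27276} + \frac{20}{25149} = \frac{330899573}{228654708}$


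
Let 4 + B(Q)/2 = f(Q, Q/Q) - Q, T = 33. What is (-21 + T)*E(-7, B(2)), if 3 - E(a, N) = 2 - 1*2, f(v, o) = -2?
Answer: 36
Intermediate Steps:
B(Q) = -12 - 2*Q (B(Q) = -8 + 2*(-2 - Q) = -8 + (-4 - 2*Q) = -12 - 2*Q)
E(a, N) = 3 (E(a, N) = 3 - (2 - 1*2) = 3 - (2 - 2) = 3 - 1*0 = 3 + 0 = 3)
(-21 + T)*E(-7, B(2)) = (-21 + 33)*3 = 12*3 = 36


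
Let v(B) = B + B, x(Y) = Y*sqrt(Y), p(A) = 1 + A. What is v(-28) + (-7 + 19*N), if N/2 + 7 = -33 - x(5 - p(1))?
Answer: -1583 - 114*sqrt(3) ≈ -1780.5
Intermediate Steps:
x(Y) = Y**(3/2)
v(B) = 2*B
N = -80 - 6*sqrt(3) (N = -14 + 2*(-33 - (5 - (1 + 1))**(3/2)) = -14 + 2*(-33 - (5 - 1*2)**(3/2)) = -14 + 2*(-33 - (5 - 2)**(3/2)) = -14 + 2*(-33 - 3**(3/2)) = -14 + 2*(-33 - 3*sqrt(3)) = -14 + (-66 - 6*sqrt(3)) = -80 - 6*sqrt(3) ≈ -90.392)
v(-28) + (-7 + 19*N) = 2*(-28) + (-7 + 19*(-80 - 6*sqrt(3))) = -56 + (-7 + (-1520 - 114*sqrt(3))) = -56 + (-1527 - 114*sqrt(3)) = -1583 - 114*sqrt(3)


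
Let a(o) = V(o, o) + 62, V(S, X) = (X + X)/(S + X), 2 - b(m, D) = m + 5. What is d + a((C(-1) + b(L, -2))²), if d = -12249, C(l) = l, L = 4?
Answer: -12186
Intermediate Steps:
b(m, D) = -3 - m (b(m, D) = 2 - (m + 5) = 2 - (5 + m) = 2 + (-5 - m) = -3 - m)
V(S, X) = 2*X/(S + X) (V(S, X) = (2*X)/(S + X) = 2*X/(S + X))
a(o) = 63 (a(o) = 2*o/(o + o) + 62 = 2*o/((2*o)) + 62 = 2*o*(1/(2*o)) + 62 = 1 + 62 = 63)
d + a((C(-1) + b(L, -2))²) = -12249 + 63 = -12186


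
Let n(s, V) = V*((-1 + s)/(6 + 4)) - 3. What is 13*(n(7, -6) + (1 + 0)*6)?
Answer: -39/5 ≈ -7.8000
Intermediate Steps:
n(s, V) = -3 + V*(-1/10 + s/10) (n(s, V) = V*((-1 + s)/10) - 3 = V*((-1 + s)*(1/10)) - 3 = V*(-1/10 + s/10) - 3 = -3 + V*(-1/10 + s/10))
13*(n(7, -6) + (1 + 0)*6) = 13*((-3 - 1/10*(-6) + (1/10)*(-6)*7) + (1 + 0)*6) = 13*((-3 + 3/5 - 21/5) + 1*6) = 13*(-33/5 + 6) = 13*(-3/5) = -39/5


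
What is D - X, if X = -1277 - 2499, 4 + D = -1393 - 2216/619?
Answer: 1470385/619 ≈ 2375.4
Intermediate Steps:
D = -866959/619 (D = -4 + (-1393 - 2216/619) = -4 - 864483/619 = -866959/619 ≈ -1400.6)
X = -3776
D - X = -866959/619 - 1*(-3776) = -866959/619 + 3776 = 1470385/619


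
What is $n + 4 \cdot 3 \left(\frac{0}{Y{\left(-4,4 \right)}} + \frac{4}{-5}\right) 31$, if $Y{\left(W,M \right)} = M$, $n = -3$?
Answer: $- \frac{1503}{5} \approx -300.6$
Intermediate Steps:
$n + 4 \cdot 3 \left(\frac{0}{Y{\left(-4,4 \right)}} + \frac{4}{-5}\right) 31 = -3 + 4 \cdot 3 \left(\frac{0}{4} + \frac{4}{-5}\right) 31 = -3 + 12 \left(0 \cdot \frac{1}{4} + 4 \left(- \frac{1}{5}\right)\right) 31 = -3 + 12 \left(0 - \frac{4}{5}\right) 31 = -3 + 12 \left(- \frac{4}{5}\right) 31 = -3 - \frac{1488}{5} = - \frac{1503}{5}$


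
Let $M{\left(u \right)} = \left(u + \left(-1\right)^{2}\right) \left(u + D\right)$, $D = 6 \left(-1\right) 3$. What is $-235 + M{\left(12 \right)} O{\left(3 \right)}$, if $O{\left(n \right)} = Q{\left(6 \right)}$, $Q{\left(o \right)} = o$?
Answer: $-703$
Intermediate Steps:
$O{\left(n \right)} = 6$
$D = -18$ ($D = \left(-6\right) 3 = -18$)
$M{\left(u \right)} = \left(1 + u\right) \left(-18 + u\right)$ ($M{\left(u \right)} = \left(u + \left(-1\right)^{2}\right) \left(u - 18\right) = \left(u + 1\right) \left(-18 + u\right) = \left(1 + u\right) \left(-18 + u\right)$)
$-235 + M{\left(12 \right)} O{\left(3 \right)} = -235 + \left(-18 + 12^{2} - 204\right) 6 = -235 + \left(-18 + 144 - 204\right) 6 = -235 - 468 = -703$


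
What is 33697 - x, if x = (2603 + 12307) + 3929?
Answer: 14858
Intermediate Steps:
x = 18839 (x = 14910 + 3929 = 18839)
33697 - x = 33697 - 1*18839 = 33697 - 18839 = 14858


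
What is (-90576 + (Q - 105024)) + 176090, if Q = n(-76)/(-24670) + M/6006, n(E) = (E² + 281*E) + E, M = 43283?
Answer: -1444798124327/74084010 ≈ -19502.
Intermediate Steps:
n(E) = E² + 282*E
Q = 580910773/74084010 (Q = -76*(282 - 76)/(-24670) + 43283/6006 = -76*206*(-1/24670) + 43283*(1/6006) = -15656*(-1/24670) + 43283/6006 = 7828/12335 + 43283/6006 = 580910773/74084010 ≈ 7.8412)
(-90576 + (Q - 105024)) + 176090 = (-90576 + (580910773/74084010 - 105024)) + 176090 = (-90576 - 7780018155467/74084010) + 176090 = -14490251445227/74084010 + 176090 = -1444798124327/74084010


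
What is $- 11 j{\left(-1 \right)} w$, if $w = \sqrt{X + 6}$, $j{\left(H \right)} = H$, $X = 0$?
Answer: $11 \sqrt{6} \approx 26.944$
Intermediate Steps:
$w = \sqrt{6}$ ($w = \sqrt{0 + 6} = \sqrt{6} \approx 2.4495$)
$- 11 j{\left(-1 \right)} w = \left(-11\right) \left(-1\right) \sqrt{6} = 11 \sqrt{6}$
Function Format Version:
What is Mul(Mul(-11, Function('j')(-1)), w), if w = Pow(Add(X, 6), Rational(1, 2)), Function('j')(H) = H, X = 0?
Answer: Mul(11, Pow(6, Rational(1, 2))) ≈ 26.944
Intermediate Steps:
w = Pow(6, Rational(1, 2)) (w = Pow(Add(0, 6), Rational(1, 2)) = Pow(6, Rational(1, 2)) ≈ 2.4495)
Mul(Mul(-11, Function('j')(-1)), w) = Mul(Mul(-11, -1), Pow(6, Rational(1, 2))) = Mul(11, Pow(6, Rational(1, 2)))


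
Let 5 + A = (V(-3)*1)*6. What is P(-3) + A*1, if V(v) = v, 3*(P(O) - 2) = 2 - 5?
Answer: -22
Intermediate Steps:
P(O) = 1 (P(O) = 2 + (2 - 5)/3 = 2 + (⅓)*(-3) = 2 - 1 = 1)
A = -23 (A = -5 - 3*1*6 = -5 - 3*6 = -5 - 18 = -23)
P(-3) + A*1 = 1 - 23*1 = 1 - 23 = -22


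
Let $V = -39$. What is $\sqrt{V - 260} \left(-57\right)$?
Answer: $- 57 i \sqrt{299} \approx - 985.62 i$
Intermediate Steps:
$\sqrt{V - 260} \left(-57\right) = \sqrt{-39 - 260} \left(-57\right) = \sqrt{-299} \left(-57\right) = i \sqrt{299} \left(-57\right) = - 57 i \sqrt{299}$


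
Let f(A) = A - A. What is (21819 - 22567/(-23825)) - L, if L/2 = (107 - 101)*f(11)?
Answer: 519860242/23825 ≈ 21820.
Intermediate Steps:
f(A) = 0
L = 0 (L = 2*((107 - 101)*0) = 2*(6*0) = 2*0 = 0)
(21819 - 22567/(-23825)) - L = (21819 - 22567/(-23825)) - 1*0 = (21819 - 22567*(-1)/23825) + 0 = (21819 - 1*(-22567/23825)) + 0 = (21819 + 22567/23825) + 0 = 519860242/23825 + 0 = 519860242/23825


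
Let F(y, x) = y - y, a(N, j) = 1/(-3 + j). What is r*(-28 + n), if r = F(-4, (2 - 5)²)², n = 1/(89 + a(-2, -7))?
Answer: 0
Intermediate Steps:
F(y, x) = 0
n = 10/889 (n = 1/(89 + 1/(-3 - 7)) = 1/(89 + 1/(-10)) = 1/(89 - ⅒) = 1/(889/10) = 10/889 ≈ 0.011249)
r = 0 (r = 0² = 0)
r*(-28 + n) = 0*(-28 + 10/889) = 0*(-24882/889) = 0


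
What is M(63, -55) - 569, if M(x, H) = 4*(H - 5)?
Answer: -809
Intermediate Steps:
M(x, H) = -20 + 4*H (M(x, H) = 4*(-5 + H) = -20 + 4*H)
M(63, -55) - 569 = (-20 + 4*(-55)) - 569 = (-20 - 220) - 569 = -240 - 569 = -809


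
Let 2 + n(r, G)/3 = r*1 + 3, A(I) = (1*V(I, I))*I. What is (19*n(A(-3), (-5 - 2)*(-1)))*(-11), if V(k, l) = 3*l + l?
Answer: -23199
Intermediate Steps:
V(k, l) = 4*l
A(I) = 4*I² (A(I) = (1*(4*I))*I = (4*I)*I = 4*I²)
n(r, G) = 3 + 3*r (n(r, G) = -6 + 3*(r*1 + 3) = -6 + 3*(r + 3) = -6 + 3*(3 + r) = -6 + (9 + 3*r) = 3 + 3*r)
(19*n(A(-3), (-5 - 2)*(-1)))*(-11) = (19*(3 + 3*(4*(-3)²)))*(-11) = (19*(3 + 3*(4*9)))*(-11) = (19*(3 + 3*36))*(-11) = (19*(3 + 108))*(-11) = (19*111)*(-11) = 2109*(-11) = -23199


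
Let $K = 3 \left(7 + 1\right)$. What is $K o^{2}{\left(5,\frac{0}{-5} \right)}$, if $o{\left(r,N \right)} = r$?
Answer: $600$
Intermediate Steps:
$K = 24$ ($K = 3 \cdot 8 = 24$)
$K o^{2}{\left(5,\frac{0}{-5} \right)} = 24 \cdot 5^{2} = 24 \cdot 25 = 600$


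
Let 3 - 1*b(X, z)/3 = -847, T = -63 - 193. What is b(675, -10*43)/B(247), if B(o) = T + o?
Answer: -850/3 ≈ -283.33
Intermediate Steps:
T = -256
b(X, z) = 2550 (b(X, z) = 9 - 3*(-847) = 9 + 2541 = 2550)
B(o) = -256 + o
b(675, -10*43)/B(247) = 2550/(-256 + 247) = 2550/(-9) = 2550*(-⅑) = -850/3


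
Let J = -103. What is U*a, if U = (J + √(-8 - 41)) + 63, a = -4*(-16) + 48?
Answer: -4480 + 784*I ≈ -4480.0 + 784.0*I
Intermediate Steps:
a = 112 (a = 64 + 48 = 112)
U = -40 + 7*I (U = (-103 + √(-8 - 41)) + 63 = (-103 + √(-49)) + 63 = (-103 + 7*I) + 63 = -40 + 7*I ≈ -40.0 + 7.0*I)
U*a = (-40 + 7*I)*112 = -4480 + 784*I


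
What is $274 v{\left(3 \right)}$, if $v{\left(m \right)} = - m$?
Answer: $-822$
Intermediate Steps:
$274 v{\left(3 \right)} = 274 \left(\left(-1\right) 3\right) = 274 \left(-3\right) = -822$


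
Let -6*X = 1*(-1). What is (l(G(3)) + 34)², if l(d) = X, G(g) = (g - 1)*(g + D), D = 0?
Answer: 42025/36 ≈ 1167.4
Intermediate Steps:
X = ⅙ (X = -(-1)/6 = -⅙*(-1) = ⅙ ≈ 0.16667)
G(g) = g*(-1 + g) (G(g) = (g - 1)*(g + 0) = (-1 + g)*g = g*(-1 + g))
l(d) = ⅙
(l(G(3)) + 34)² = (⅙ + 34)² = (205/6)² = 42025/36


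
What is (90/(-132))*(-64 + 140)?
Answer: -570/11 ≈ -51.818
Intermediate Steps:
(90/(-132))*(-64 + 140) = (90*(-1/132))*76 = -15/22*76 = -570/11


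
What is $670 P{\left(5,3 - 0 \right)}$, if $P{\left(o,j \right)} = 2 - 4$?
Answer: $-1340$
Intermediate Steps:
$P{\left(o,j \right)} = -2$
$670 P{\left(5,3 - 0 \right)} = 670 \left(-2\right) = -1340$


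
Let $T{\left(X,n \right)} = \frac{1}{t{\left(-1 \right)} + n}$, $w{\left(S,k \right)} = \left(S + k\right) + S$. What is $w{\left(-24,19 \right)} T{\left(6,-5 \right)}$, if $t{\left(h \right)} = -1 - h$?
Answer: $\frac{29}{5} \approx 5.8$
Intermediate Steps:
$w{\left(S,k \right)} = k + 2 S$
$T{\left(X,n \right)} = \frac{1}{n}$ ($T{\left(X,n \right)} = \frac{1}{\left(-1 - -1\right) + n} = \frac{1}{\left(-1 + 1\right) + n} = \frac{1}{0 + n} = \frac{1}{n}$)
$w{\left(-24,19 \right)} T{\left(6,-5 \right)} = \frac{19 + 2 \left(-24\right)}{-5} = \left(19 - 48\right) \left(- \frac{1}{5}\right) = \left(-29\right) \left(- \frac{1}{5}\right) = \frac{29}{5}$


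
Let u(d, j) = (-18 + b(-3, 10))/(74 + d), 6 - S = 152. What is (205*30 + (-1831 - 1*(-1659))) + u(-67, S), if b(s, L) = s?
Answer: 5975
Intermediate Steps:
S = -146 (S = 6 - 1*152 = 6 - 152 = -146)
u(d, j) = -21/(74 + d) (u(d, j) = (-18 - 3)/(74 + d) = -21/(74 + d))
(205*30 + (-1831 - 1*(-1659))) + u(-67, S) = (205*30 + (-1831 - 1*(-1659))) - 21/(74 - 67) = (6150 + (-1831 + 1659)) - 21/7 = (6150 - 172) - 21*⅐ = 5978 - 3 = 5975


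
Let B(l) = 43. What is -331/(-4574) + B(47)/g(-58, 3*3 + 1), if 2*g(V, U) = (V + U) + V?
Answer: -179139/242422 ≈ -0.73896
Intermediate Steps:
g(V, U) = V + U/2 (g(V, U) = ((V + U) + V)/2 = ((U + V) + V)/2 = (U + 2*V)/2 = V + U/2)
-331/(-4574) + B(47)/g(-58, 3*3 + 1) = -331/(-4574) + 43/(-58 + (3*3 + 1)/2) = -331*(-1/4574) + 43/(-58 + (9 + 1)/2) = 331/4574 + 43/(-58 + (1/2)*10) = 331/4574 + 43/(-58 + 5) = 331/4574 + 43/(-53) = 331/4574 + 43*(-1/53) = 331/4574 - 43/53 = -179139/242422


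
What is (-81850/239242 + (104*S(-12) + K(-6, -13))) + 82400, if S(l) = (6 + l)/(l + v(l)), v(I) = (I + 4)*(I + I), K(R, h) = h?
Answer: 147821395738/1794315 ≈ 82383.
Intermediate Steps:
v(I) = 2*I*(4 + I) (v(I) = (4 + I)*(2*I) = 2*I*(4 + I))
S(l) = (6 + l)/(l + 2*l*(4 + l))
(-81850/239242 + (104*S(-12) + K(-6, -13))) + 82400 = (-81850/239242 + (104*((6 - 12)/((-12)*(9 + 2*(-12)))) - 13)) + 82400 = (-81850*1/239242 + (104*(-1/12*(-6)/(9 - 24)) - 13)) + 82400 = (-40925/119621 + (104*(-1/12*(-6)/(-15)) - 13)) + 82400 = (-40925/119621 + (104*(-1/12*(-1/15)*(-6)) - 13)) + 82400 = (-40925/119621 + (104*(-1/30) - 13)) + 82400 = (-40925/119621 + (-52/15 - 13)) + 82400 = (-40925/119621 - 247/15) + 82400 = -30160262/1794315 + 82400 = 147821395738/1794315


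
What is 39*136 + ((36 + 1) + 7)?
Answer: 5348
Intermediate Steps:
39*136 + ((36 + 1) + 7) = 5304 + (37 + 7) = 5304 + 44 = 5348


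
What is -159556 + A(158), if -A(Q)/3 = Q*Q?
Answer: -234448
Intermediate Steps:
A(Q) = -3*Q² (A(Q) = -3*Q*Q = -3*Q²)
-159556 + A(158) = -159556 - 3*158² = -159556 - 3*24964 = -159556 - 74892 = -234448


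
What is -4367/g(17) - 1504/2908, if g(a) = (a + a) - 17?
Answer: -3181201/12359 ≈ -257.40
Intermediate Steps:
g(a) = -17 + 2*a (g(a) = 2*a - 17 = -17 + 2*a)
-4367/g(17) - 1504/2908 = -4367/(-17 + 2*17) - 1504/2908 = -4367/(-17 + 34) - 1504*1/2908 = -4367/17 - 376/727 = -3181201/12359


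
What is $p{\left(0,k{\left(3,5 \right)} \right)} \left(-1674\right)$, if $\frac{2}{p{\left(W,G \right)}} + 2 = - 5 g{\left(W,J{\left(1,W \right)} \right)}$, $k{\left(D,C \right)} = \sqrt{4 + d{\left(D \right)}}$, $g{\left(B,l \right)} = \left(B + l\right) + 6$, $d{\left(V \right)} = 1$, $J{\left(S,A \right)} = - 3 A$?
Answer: $\frac{837}{8} \approx 104.63$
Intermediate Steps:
$g{\left(B,l \right)} = 6 + B + l$
$k{\left(D,C \right)} = \sqrt{5}$ ($k{\left(D,C \right)} = \sqrt{4 + 1} = \sqrt{5}$)
$p{\left(W,G \right)} = \frac{2}{-32 + 10 W}$ ($p{\left(W,G \right)} = \frac{2}{-2 - 5 \left(6 + W - 3 W\right)} = \frac{2}{-2 - 5 \left(6 - 2 W\right)} = \frac{2}{-2 + \left(-30 + 10 W\right)} = \frac{2}{-32 + 10 W}$)
$p{\left(0,k{\left(3,5 \right)} \right)} \left(-1674\right) = \frac{1}{-16 + 5 \cdot 0} \left(-1674\right) = \frac{1}{-16 + 0} \left(-1674\right) = \frac{1}{-16} \left(-1674\right) = \left(- \frac{1}{16}\right) \left(-1674\right) = \frac{837}{8}$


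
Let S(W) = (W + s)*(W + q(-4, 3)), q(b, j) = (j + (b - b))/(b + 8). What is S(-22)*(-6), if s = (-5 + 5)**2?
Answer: -2805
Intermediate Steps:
s = 0 (s = 0**2 = 0)
q(b, j) = j/(8 + b) (q(b, j) = (j + 0)/(8 + b) = j/(8 + b))
S(W) = W*(3/4 + W) (S(W) = (W + 0)*(W + 3/(8 - 4)) = W*(W + 3/4) = W*(3/4 + W))
S(-22)*(-6) = ((1/4)*(-22)*(3 + 4*(-22)))*(-6) = ((1/4)*(-22)*(3 - 88))*(-6) = ((1/4)*(-22)*(-85))*(-6) = (935/2)*(-6) = -2805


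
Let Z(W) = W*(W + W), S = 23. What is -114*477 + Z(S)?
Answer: -53320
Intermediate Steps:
Z(W) = 2*W² (Z(W) = W*(2*W) = 2*W²)
-114*477 + Z(S) = -114*477 + 2*23² = -54378 + 2*529 = -54378 + 1058 = -53320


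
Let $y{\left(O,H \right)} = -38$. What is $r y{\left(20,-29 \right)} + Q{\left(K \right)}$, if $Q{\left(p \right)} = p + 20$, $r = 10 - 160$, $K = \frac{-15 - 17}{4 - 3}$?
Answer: $5688$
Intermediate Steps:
$K = -32$ ($K = - \frac{32}{1} = \left(-32\right) 1 = -32$)
$r = -150$ ($r = 10 - 160 = -150$)
$Q{\left(p \right)} = 20 + p$
$r y{\left(20,-29 \right)} + Q{\left(K \right)} = \left(-150\right) \left(-38\right) + \left(20 - 32\right) = 5700 - 12 = 5688$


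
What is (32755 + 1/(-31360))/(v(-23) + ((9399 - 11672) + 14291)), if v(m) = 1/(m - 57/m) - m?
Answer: 20201537047/7426216560 ≈ 2.7203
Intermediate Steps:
(32755 + 1/(-31360))/(v(-23) + ((9399 - 11672) + 14291)) = (32755 + 1/(-31360))/(-23*(58 - 1*(-23)²)/(-57 + (-23)²) + ((9399 - 11672) + 14291)) = (32755 - 1/31360)/(-23*(58 - 1*529)/(-57 + 529) + (-2273 + 14291)) = 1027196799/(31360*(-23*(58 - 529)/472 + 12018)) = 1027196799/(31360*(-23*1/472*(-471) + 12018)) = 1027196799/(31360*(10833/472 + 12018)) = 1027196799/(31360*(5683329/472)) = (1027196799/31360)*(472/5683329) = 20201537047/7426216560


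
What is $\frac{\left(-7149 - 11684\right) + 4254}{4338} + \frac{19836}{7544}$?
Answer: $- \frac{1495963}{2045367} \approx -0.73139$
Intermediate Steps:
$\frac{\left(-7149 - 11684\right) + 4254}{4338} + \frac{19836}{7544} = \left(-18833 + 4254\right) \frac{1}{4338} + 19836 \cdot \frac{1}{7544} = \left(-14579\right) \frac{1}{4338} + \frac{4959}{1886} = - \frac{14579}{4338} + \frac{4959}{1886} = - \frac{1495963}{2045367}$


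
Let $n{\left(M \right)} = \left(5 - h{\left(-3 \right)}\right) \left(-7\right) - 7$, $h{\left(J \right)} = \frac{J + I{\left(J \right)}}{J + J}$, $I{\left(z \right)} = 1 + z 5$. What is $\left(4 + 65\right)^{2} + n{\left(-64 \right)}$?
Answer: $\frac{28433}{6} \approx 4738.8$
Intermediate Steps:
$I{\left(z \right)} = 1 + 5 z$
$h{\left(J \right)} = \frac{1 + 6 J}{2 J}$ ($h{\left(J \right)} = \frac{J + \left(1 + 5 J\right)}{J + J} = \frac{1 + 6 J}{2 J}$)
$n{\left(M \right)} = - \frac{133}{6}$ ($n{\left(M \right)} = \left(5 - \left(3 + \frac{1}{2 \left(-3\right)}\right)\right) \left(-7\right) - 7 = \left(5 - \left(3 + \frac{1}{2} \left(- \frac{1}{3}\right)\right)\right) \left(-7\right) - 7 = \left(5 - \left(3 - \frac{1}{6}\right)\right) \left(-7\right) - 7 = \left(5 - \frac{17}{6}\right) \left(-7\right) - 7 = \frac{13}{6} \left(-7\right) - 7 = - \frac{91}{6} - 7 = - \frac{133}{6}$)
$\left(4 + 65\right)^{2} + n{\left(-64 \right)} = \left(4 + 65\right)^{2} - \frac{133}{6} = 69^{2} - \frac{133}{6} = 4761 - \frac{133}{6} = \frac{28433}{6}$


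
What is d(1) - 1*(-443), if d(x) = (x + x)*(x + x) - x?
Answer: 446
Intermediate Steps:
d(x) = -x + 4*x² (d(x) = (2*x)*(2*x) - x = 4*x² - x = -x + 4*x²)
d(1) - 1*(-443) = 1*(-1 + 4*1) - 1*(-443) = 1*(-1 + 4) + 443 = 1*3 + 443 = 3 + 443 = 446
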